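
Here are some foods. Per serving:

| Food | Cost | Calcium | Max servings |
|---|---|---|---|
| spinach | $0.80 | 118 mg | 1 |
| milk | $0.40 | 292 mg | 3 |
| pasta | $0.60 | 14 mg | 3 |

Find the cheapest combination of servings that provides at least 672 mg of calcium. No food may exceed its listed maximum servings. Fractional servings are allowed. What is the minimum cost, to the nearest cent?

$0.92

Cost per mg of calcium: milk $0.0014, spinach $0.0068, pasta $0.0429.
Take 2.301 servings of milk: +672.0 mg calcium for $0.92 (total $0.92, still need 0.0 mg).
Greedy by cheapest-per-mg is optimal for a single linear constraint, so the minimum cost is $0.92.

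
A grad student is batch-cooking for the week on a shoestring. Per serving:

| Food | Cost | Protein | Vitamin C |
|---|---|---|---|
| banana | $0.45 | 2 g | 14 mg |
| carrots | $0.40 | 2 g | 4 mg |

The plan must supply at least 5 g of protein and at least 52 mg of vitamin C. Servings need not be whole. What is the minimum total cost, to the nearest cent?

Two binding constraints pin down two serving amounts, so the optimal mix uses at most two foods. The candidates are each food alone (scaled to the tighter of protein/vitamin C) and each pair with both constraints tight.
banana only: max(5/2, 52/14) = 3.714 servings → $1.67.
carrots only: max(5/2, 52/4) = 13 servings → $5.20.
banana + carrots: intersection lies outside the first quadrant.
The minimum over all feasible corners is $1.67.

$1.67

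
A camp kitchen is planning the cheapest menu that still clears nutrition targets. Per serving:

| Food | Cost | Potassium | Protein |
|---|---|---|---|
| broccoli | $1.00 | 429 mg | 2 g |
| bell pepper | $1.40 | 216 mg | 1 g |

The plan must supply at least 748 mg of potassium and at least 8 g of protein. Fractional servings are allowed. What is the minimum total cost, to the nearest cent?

$4.00

For a min-cost LP with two ≥-constraints, a basic feasible solution has at most two positive variables.
broccoli only: max(748/429, 8/2) = 4 servings → $4.00.
bell pepper only: max(748/216, 8/1) = 8 servings → $11.20.
broccoli + bell pepper: the both-tight solution has a negative serving — not a feasible corner.
So the least-cost plan costs $4.00.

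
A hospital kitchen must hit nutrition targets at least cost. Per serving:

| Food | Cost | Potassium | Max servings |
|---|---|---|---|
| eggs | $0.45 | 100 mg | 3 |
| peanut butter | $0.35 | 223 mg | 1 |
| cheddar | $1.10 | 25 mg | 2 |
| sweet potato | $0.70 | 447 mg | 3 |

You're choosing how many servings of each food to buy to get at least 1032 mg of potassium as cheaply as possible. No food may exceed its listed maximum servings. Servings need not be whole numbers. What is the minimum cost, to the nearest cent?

Cost per mg of potassium: sweet potato $0.0016, peanut butter $0.0016, eggs $0.0045, cheddar $0.0440.
Take 2.309 servings of sweet potato: +1032.0 mg potassium for $1.62 (total $1.62, still need 0.0 mg).
Filling from the cheapest source first is optimal under one linear minimum: $1.62.

$1.62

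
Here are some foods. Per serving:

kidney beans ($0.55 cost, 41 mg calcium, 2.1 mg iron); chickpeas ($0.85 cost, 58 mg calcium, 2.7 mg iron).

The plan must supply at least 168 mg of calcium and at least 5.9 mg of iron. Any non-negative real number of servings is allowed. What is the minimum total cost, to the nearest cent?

$2.25

Check every corner: each single food scaled to meet both minima, and each pair solved so both constraints bind.
kidney beans only: max(168/41, 5.9/2.1) = 4.098 servings → $2.25.
chickpeas only: max(168/58, 5.9/2.7) = 2.897 servings → $2.46.
kidney beans + chickpeas: the both-tight solution has a negative serving — not a feasible corner.
The minimum over all feasible corners is $2.25.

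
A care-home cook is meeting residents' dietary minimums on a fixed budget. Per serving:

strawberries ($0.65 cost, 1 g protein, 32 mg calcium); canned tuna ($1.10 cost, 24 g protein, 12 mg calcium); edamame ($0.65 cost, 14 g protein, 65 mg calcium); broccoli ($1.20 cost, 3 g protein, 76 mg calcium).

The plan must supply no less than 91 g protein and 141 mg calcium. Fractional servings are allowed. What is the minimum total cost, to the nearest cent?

Two binding constraints pin down two serving amounts, so the optimal mix uses at most two foods. The candidates are each food alone (scaled to the tighter of protein/calcium) and each pair with both constraints tight.
strawberries only: max(91/1, 141/32) = 91 servings → $59.15.
canned tuna only: max(91/24, 141/12) = 11.75 servings → $12.93.
edamame only: max(91/14, 141/65) = 6.5 servings → $4.22.
broccoli only: max(91/3, 141/76) = 30.33 servings → $36.40.
strawberries + canned tuna with both tight: 3.032 servings and 3.665 servings → $6.00.
strawberries + edamame with both targets exact would need a negative amount; discard.
strawberries + broccoli: the both-tight solution has a negative serving — not a feasible corner.
canned tuna + edamame with both tight: 2.831 servings and 1.647 servings → $4.18.
canned tuna + broccoli with both tight: 3.631 servings and 1.282 servings → $5.53.
edamame + broccoli with both targets exact would need a negative amount; discard.
Cheapest feasible corner: $4.18.

$4.18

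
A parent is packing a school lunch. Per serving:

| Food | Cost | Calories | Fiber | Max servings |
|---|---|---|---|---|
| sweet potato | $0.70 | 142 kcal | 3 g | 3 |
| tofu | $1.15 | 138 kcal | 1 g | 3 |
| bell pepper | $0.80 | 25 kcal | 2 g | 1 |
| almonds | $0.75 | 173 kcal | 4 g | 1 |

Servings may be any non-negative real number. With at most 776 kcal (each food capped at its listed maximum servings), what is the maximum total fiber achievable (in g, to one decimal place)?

Fiber per kcal: bell pepper 0.08, almonds 0.02312, sweet potato 0.02113, tofu 0.007246.
Take 1 serving of bell pepper: uses 25 kcal, +2.0 g fiber (running total 2.0 g).
Take 1 serving of almonds: uses 173 kcal, +4.0 g fiber (running total 6.0 g).
Take 3 servings of sweet potato: uses 426 kcal, +9.0 g fiber (running total 15.0 g).
Take 1.101 servings of tofu: uses 152 kcal, +1.1 g fiber (running total 16.1 g).
Filling greedily by fiber-per-kcal is optimal for one linear limit, giving 16.1 g.

16.1 g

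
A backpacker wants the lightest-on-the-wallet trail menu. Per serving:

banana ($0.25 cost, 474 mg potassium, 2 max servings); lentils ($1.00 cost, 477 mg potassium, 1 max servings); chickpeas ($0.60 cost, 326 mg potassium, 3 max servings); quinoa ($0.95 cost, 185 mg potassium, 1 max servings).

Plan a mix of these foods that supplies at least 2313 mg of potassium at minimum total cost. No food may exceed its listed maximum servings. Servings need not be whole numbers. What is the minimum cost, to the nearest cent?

$3.11

Cost per mg of potassium: banana $0.0005, chickpeas $0.0018, lentils $0.0021, quinoa $0.0051.
Take 2 servings of banana: +948.0 mg potassium for $0.50 (total $0.50, still need 1365.0 mg).
Take 3 servings of chickpeas: +978.0 mg potassium for $1.80 (total $2.30, still need 387.0 mg).
Take 0.8113 servings of lentils: +387.0 mg potassium for $0.81 (total $3.11, still need 0.0 mg).
Filling from the cheapest source first is optimal under one linear minimum: $3.11.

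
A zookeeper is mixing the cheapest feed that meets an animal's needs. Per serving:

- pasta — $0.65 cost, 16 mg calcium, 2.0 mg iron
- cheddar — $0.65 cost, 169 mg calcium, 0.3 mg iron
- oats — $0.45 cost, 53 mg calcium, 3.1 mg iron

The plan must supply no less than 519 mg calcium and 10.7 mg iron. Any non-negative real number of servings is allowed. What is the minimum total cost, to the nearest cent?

$2.80

Two binding constraints pin down two serving amounts, so the optimal mix uses at most two foods. The candidates are each food alone (scaled to the tighter of calcium/iron) and each pair with both constraints tight.
pasta only: max(519/16, 10.7/2.0) = 32.44 servings → $21.08.
cheddar only: max(519/169, 10.7/0.3) = 35.67 servings → $23.18.
oats only: max(519/53, 10.7/3.1) = 9.792 servings → $4.41.
pasta + cheddar with both tight: 4.96 servings and 2.601 servings → $4.91.
pasta + oats: the both-tight solution has a negative serving — not a feasible corner.
cheddar + oats with both tight: 2.051 servings and 3.253 servings → $2.80.
The minimum over all feasible corners is $2.80.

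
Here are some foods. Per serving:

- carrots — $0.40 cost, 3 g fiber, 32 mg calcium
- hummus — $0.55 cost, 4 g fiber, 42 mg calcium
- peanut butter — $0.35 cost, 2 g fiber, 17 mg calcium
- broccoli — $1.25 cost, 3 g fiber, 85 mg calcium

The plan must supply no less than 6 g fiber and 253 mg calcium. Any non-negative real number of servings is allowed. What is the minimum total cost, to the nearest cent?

Compare the cost at each extreme point of the feasible region.
carrots only: max(6/3, 253/32) = 7.906 servings → $3.16.
hummus only: max(6/4, 253/42) = 6.024 servings → $3.31.
peanut butter only: max(6/2, 253/17) = 14.88 servings → $5.21.
broccoli only: max(6/3, 253/85) = 2.976 servings → $3.72.
carrots + hummus: the both-tight solution has a negative serving — not a feasible corner.
carrots + peanut butter: intersection lies outside the first quadrant.
carrots + broccoli: the both-tight solution has a negative serving — not a feasible corner.
hummus + peanut butter with both targets exact would need a negative amount; discard.
hummus + broccoli: the both-tight solution has a negative serving — not a feasible corner.
peanut butter + broccoli with both targets exact would need a negative amount; discard.
So the least-cost plan costs $3.16.

$3.16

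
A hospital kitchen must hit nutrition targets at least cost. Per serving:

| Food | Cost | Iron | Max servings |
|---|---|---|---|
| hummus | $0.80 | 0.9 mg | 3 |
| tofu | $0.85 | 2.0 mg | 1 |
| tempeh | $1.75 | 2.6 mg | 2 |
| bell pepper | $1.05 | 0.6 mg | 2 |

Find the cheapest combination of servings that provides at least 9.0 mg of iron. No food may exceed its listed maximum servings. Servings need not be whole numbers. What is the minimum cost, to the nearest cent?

$5.95

Cost per mg of iron: tofu $0.4250, tempeh $0.6731, hummus $0.8889, bell pepper $1.7500.
Take 1 serving of tofu: +2.0 mg iron for $0.85 (total $0.85, still need 7.0 mg).
Take 2 servings of tempeh: +5.2 mg iron for $3.50 (total $4.35, still need 1.8 mg).
Take 2 servings of hummus: +1.8 mg iron for $1.60 (total $5.95, still need 0.0 mg).
Greedy by cheapest-per-mg is optimal for a single linear constraint, so the minimum cost is $5.95.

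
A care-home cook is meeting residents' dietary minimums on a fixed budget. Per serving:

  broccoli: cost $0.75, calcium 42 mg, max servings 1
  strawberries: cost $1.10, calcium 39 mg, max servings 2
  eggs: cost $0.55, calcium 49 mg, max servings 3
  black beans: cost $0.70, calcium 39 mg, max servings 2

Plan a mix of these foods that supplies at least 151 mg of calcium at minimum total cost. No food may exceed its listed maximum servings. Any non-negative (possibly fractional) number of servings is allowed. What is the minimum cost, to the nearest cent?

$1.72

Cost per mg of calcium: eggs $0.0112, broccoli $0.0179, black beans $0.0179, strawberries $0.0282.
Take 3 servings of eggs: +147.0 mg calcium for $1.65 (total $1.65, still need 4.0 mg).
Take 0.09524 servings of broccoli: +4.0 mg calcium for $0.07 (total $1.72, still need 0.0 mg).
Filling from the cheapest source first is optimal under one linear minimum: $1.72.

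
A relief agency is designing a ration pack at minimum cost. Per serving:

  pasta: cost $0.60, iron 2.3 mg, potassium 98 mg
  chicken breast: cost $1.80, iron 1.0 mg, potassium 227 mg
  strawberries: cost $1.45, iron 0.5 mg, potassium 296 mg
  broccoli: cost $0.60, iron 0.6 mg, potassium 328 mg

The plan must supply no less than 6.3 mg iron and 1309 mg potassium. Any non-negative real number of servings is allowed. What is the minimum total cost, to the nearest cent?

At the optimum either one food covers both requirements or two foods hit both targets exactly; no other combination can be cheaper.
pasta only: max(6.3/2.3, 1309/98) = 13.36 servings → $8.01.
chicken breast only: max(6.3/1.0, 1309/227) = 6.3 servings → $11.34.
strawberries only: max(6.3/0.5, 1309/296) = 12.6 servings → $18.27.
broccoli only: max(6.3/0.6, 1309/328) = 10.5 servings → $6.30.
pasta + chicken breast with both tight: 0.2855 servings and 5.643 servings → $10.33.
pasta + strawberries with both tight: 1.916 servings and 3.788 servings → $6.64.
pasta + broccoli with both tight: 1.842 servings and 3.441 servings → $3.17.
chicken breast + strawberries with both targets exact would need a negative amount; discard.
chicken breast + broccoli: the both-tight solution has a negative serving — not a feasible corner.
strawberries + broccoli: the both-tight solution has a negative serving — not a feasible corner.
Cheapest feasible corner: $3.17.

$3.17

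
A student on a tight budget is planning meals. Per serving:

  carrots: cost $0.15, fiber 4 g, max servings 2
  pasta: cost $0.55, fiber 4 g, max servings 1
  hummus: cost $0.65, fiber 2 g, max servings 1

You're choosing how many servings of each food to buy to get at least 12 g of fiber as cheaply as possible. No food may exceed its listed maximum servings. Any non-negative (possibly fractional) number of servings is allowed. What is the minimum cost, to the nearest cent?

$0.85

Cost per g of fiber: carrots $0.0375, pasta $0.1375, hummus $0.3250.
Take 2 servings of carrots: +8.0 g fiber for $0.30 (total $0.30, still need 4.0 g).
Take 1 serving of pasta: +4.0 g fiber for $0.55 (total $0.85, still need 0.0 g).
Greedy by cheapest-per-g is optimal for a single linear constraint, so the minimum cost is $0.85.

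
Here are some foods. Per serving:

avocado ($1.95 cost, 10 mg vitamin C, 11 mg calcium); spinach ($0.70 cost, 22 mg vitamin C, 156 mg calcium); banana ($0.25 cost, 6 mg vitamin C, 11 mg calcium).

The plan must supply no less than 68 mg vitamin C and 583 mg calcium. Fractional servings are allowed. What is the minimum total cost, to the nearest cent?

$2.62

At the optimum either one food covers both requirements or two foods hit both targets exactly; no other combination can be cheaper.
avocado only: max(68/10, 583/11) = 53 servings → $103.35.
spinach only: max(68/22, 583/156) = 3.737 servings → $2.62.
banana only: max(68/6, 583/11) = 53 servings → $13.25.
avocado + spinach with both targets exact would need a negative amount; discard.
avocado + banana: intersection lies outside the first quadrant.
spinach + banana: the both-tight solution has a negative serving — not a feasible corner.
The minimum over all feasible corners is $2.62.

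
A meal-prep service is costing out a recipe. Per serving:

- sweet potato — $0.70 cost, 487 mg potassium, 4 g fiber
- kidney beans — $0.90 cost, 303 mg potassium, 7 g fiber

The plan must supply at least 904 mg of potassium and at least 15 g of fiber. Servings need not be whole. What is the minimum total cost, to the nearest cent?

A basic optimal solution has at most two foods positive. Try each food alone and each pair with both targets met exactly.
sweet potato only: max(904/487, 15/4) = 3.75 servings → $2.62.
kidney beans only: max(904/303, 15/7) = 2.983 servings → $2.69.
sweet potato + kidney beans with both tight: 0.8116 servings and 1.679 servings → $2.08.
So the least-cost plan costs $2.08.

$2.08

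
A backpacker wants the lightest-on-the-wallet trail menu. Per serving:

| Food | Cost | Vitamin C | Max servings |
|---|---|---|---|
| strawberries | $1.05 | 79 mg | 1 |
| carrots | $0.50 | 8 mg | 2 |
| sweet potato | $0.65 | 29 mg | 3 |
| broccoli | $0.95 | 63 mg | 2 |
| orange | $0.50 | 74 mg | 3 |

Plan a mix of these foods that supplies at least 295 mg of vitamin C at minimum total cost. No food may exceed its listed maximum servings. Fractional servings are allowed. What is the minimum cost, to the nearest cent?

$2.47

Cost per mg of vitamin C: orange $0.0068, strawberries $0.0133, broccoli $0.0151, sweet potato $0.0224, carrots $0.0625.
Take 3 servings of orange: +222.0 mg vitamin C for $1.50 (total $1.50, still need 73.0 mg).
Take 0.9241 servings of strawberries: +73.0 mg vitamin C for $0.97 (total $2.47, still need 0.0 mg).
Greedy by cheapest-per-mg is optimal for a single linear constraint, so the minimum cost is $2.47.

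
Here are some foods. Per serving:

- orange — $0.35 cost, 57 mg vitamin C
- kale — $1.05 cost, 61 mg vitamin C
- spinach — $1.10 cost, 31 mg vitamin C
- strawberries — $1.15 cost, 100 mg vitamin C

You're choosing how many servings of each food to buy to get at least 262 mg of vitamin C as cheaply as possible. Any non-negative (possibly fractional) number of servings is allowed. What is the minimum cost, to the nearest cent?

$1.61

Cost per mg of vitamin C: orange $0.0061, strawberries $0.0115, kale $0.0172, spinach $0.0355.
With no serving limits, use only orange: 262 mg / 57 mg = 4.596 servings × $0.35 = $1.61.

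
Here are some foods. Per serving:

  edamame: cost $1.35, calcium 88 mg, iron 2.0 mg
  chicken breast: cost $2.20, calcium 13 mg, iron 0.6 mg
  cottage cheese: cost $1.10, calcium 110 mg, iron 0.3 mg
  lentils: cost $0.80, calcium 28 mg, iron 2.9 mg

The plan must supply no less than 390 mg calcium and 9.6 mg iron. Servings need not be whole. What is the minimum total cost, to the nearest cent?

$5.47

Check every corner: each single food scaled to meet both minima, and each pair solved so both constraints bind.
edamame only: max(390/88, 9.6/2.0) = 4.8 servings → $6.48.
chicken breast only: max(390/13, 9.6/0.6) = 30 servings → $66.00.
cottage cheese only: max(390/110, 9.6/0.3) = 32 servings → $35.20.
lentils only: max(390/28, 9.6/2.9) = 13.93 servings → $11.14.
edamame + chicken breast with both tight: 4.075 servings and 2.418 servings → $10.82.
edamame + cottage cheese: the both-tight solution has a negative serving — not a feasible corner.
edamame + lentils with both tight: 4.328 servings and 0.3253 servings → $6.10.
chicken breast + cottage cheese with both tight: 15.12 servings and 1.758 servings → $35.20.
chicken breast + lentils: intersection lies outside the first quadrant.
cottage cheese + lentils with both tight: 2.776 servings and 3.023 servings → $5.47.
Cheapest feasible corner: $5.47.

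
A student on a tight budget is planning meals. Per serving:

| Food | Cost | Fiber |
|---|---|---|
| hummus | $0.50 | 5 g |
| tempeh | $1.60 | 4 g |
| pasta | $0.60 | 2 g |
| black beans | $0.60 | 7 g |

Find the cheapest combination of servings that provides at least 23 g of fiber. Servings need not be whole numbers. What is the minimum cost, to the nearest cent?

Cost per g of fiber: black beans $0.0857, hummus $0.1000, pasta $0.3000, tempeh $0.4000.
With no serving limits, use only black beans: 23 g / 7 g = 3.286 servings × $0.60 = $1.97.

$1.97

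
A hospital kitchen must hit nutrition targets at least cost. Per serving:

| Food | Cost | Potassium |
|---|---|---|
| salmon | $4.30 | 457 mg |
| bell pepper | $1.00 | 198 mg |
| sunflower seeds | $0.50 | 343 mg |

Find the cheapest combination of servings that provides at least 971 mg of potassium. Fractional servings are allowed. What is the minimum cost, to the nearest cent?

Cost per mg of potassium: sunflower seeds $0.0015, bell pepper $0.0051, salmon $0.0094.
With no serving limits, use only sunflower seeds: 971 mg / 343 mg = 2.831 servings × $0.50 = $1.42.

$1.42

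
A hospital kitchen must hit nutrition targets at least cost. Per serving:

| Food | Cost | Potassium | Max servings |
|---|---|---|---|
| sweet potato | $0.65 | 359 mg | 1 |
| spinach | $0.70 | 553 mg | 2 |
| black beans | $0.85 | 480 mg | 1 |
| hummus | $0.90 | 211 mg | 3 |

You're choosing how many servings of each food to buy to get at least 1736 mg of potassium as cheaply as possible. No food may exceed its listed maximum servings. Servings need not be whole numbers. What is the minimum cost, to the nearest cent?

$2.52

Cost per mg of potassium: spinach $0.0013, black beans $0.0018, sweet potato $0.0018, hummus $0.0043.
Take 2 servings of spinach: +1106.0 mg potassium for $1.40 (total $1.40, still need 630.0 mg).
Take 1 serving of black beans: +480.0 mg potassium for $0.85 (total $2.25, still need 150.0 mg).
Take 0.4178 servings of sweet potato: +150.0 mg potassium for $0.27 (total $2.52, still need 0.0 mg).
Greedy by cheapest-per-mg is optimal for a single linear constraint, so the minimum cost is $2.52.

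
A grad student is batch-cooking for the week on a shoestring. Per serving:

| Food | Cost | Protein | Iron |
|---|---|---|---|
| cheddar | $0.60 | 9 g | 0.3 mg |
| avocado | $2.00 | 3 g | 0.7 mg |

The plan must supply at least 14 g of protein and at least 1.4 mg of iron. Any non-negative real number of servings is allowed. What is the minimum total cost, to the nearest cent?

$2.80

cheddar only: max(14/9, 1.4/0.3) = 4.667 servings → $2.80.
avocado only: max(14/3, 1.4/0.7) = 4.667 servings → $9.33.
cheddar + avocado with both tight: 1.037 servings and 1.556 servings → $3.73.
Cheapest feasible corner: $2.80.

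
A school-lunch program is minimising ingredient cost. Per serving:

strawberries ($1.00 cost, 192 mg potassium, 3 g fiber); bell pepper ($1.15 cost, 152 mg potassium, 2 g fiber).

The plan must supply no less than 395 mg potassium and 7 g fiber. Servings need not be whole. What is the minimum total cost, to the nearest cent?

With two linear requirements the optimum uses one or two foods; enumerate the corners.
strawberries only: max(395/192, 7/3) = 2.333 servings → $2.33.
bell pepper only: max(395/152, 7/2) = 3.5 servings → $4.03.
strawberries + bell pepper with both targets exact would need a negative amount; discard.
Cheapest feasible corner: $2.33.

$2.33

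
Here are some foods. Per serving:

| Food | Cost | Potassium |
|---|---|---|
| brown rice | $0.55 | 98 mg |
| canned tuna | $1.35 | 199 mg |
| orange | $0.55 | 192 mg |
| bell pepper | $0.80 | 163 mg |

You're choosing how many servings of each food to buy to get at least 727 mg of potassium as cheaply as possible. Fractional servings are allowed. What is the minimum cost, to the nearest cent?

Cost per mg of potassium: orange $0.0029, bell pepper $0.0049, brown rice $0.0056, canned tuna $0.0068.
With no serving limits, use only orange: 727 mg / 192 mg = 3.786 servings × $0.55 = $2.08.

$2.08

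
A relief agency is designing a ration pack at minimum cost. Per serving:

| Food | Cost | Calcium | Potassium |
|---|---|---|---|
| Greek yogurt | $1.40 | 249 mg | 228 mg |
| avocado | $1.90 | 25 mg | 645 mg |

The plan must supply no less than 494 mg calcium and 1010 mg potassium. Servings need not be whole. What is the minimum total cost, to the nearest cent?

$4.35

At the optimum either one food covers both requirements or two foods hit both targets exactly; no other combination can be cheaper.
Greek yogurt only: max(494/249, 1010/228) = 4.43 servings → $6.20.
avocado only: max(494/25, 1010/645) = 19.76 servings → $37.54.
Greek yogurt + avocado with both tight: 1.894 servings and 0.8964 servings → $4.35.
Cheapest feasible corner: $4.35.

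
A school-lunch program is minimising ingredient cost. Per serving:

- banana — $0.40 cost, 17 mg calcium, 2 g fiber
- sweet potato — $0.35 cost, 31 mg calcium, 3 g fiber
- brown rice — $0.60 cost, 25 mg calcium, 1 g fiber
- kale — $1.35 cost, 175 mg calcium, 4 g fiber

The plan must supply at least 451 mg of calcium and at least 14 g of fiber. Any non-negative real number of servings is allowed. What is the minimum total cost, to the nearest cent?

$3.66

Minimising a linear cost over {calcium ≥ 451, fiber ≥ 14, servings ≥ 0} — the optimum is at a vertex, using one or two foods.
banana only: max(451/17, 14/2) = 26.53 servings → $10.61.
sweet potato only: max(451/31, 14/3) = 14.55 servings → $5.09.
brown rice only: max(451/25, 14/1) = 18.04 servings → $10.82.
kale only: max(451/175, 14/4) = 3.5 servings → $4.72.
banana + sweet potato: intersection lies outside the first quadrant.
banana + brown rice with both targets exact would need a negative amount; discard.
banana + kale with both tight: 2.291 servings and 2.355 servings → $4.10.
sweet potato + brown rice with both targets exact would need a negative amount; discard.
sweet potato + kale with both tight: 1.611 servings and 2.292 servings → $3.66.
brown rice + kale with both tight: 8.613 servings and 1.347 servings → $6.99.
So the least-cost plan costs $3.66.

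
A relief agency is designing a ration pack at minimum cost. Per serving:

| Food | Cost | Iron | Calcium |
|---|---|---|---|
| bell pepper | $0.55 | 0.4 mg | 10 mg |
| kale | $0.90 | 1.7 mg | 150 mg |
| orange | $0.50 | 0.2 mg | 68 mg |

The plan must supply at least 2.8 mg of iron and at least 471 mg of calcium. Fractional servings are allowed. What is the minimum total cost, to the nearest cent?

$2.83

The cheapest plan sits at a corner of the feasible region — with two constraints it uses at most two foods.
bell pepper only: max(2.8/0.4, 471/10) = 47.1 servings → $25.91.
kale only: max(2.8/1.7, 471/150) = 3.14 servings → $2.83.
orange only: max(2.8/0.2, 471/68) = 14 servings → $7.00.
bell pepper + kale with both targets exact would need a negative amount; discard.
bell pepper + orange with both tight: 3.817 servings and 6.365 servings → $5.28.
kale + orange with both tight: 1.124 servings and 4.447 servings → $3.24.
The minimum over all feasible corners is $2.83.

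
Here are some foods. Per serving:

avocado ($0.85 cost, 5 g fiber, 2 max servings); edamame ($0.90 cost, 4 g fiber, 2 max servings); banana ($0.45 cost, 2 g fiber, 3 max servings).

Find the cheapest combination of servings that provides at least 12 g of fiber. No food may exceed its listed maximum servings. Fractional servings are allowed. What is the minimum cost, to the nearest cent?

$2.15

Cost per g of fiber: avocado $0.1700, edamame $0.2250, banana $0.2250.
Take 2 servings of avocado: +10.0 g fiber for $1.70 (total $1.70, still need 2.0 g).
Take 0.5 servings of edamame: +2.0 g fiber for $0.45 (total $2.15, still need 0.0 g).
Greedy by cheapest-per-g is optimal for a single linear constraint, so the minimum cost is $2.15.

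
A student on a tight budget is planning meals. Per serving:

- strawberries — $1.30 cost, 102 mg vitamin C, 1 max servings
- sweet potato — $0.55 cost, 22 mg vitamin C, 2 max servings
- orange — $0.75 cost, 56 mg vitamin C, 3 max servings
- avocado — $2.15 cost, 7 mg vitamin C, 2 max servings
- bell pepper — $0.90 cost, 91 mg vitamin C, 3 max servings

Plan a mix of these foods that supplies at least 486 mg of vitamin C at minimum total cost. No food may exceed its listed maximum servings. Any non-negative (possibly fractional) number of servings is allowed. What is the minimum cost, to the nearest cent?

$5.49

Cost per mg of vitamin C: bell pepper $0.0099, strawberries $0.0127, orange $0.0134, sweet potato $0.0250, avocado $0.3071.
Take 3 servings of bell pepper: +273.0 mg vitamin C for $2.70 (total $2.70, still need 213.0 mg).
Take 1 serving of strawberries: +102.0 mg vitamin C for $1.30 (total $4.00, still need 111.0 mg).
Take 1.982 servings of orange: +111.0 mg vitamin C for $1.49 (total $5.49, still need 0.0 mg).
Filling from the cheapest source first is optimal under one linear minimum: $5.49.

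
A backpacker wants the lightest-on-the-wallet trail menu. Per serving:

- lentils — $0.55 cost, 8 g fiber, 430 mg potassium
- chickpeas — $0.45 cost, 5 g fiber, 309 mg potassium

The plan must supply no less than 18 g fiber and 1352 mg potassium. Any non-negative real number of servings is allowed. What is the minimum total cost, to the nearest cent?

$1.73

This is a tiny linear program; its minimum lies at a vertex of the feasible set. List the vertices and price them.
lentils only: max(18/8, 1352/430) = 3.144 servings → $1.73.
chickpeas only: max(18/5, 1352/309) = 4.375 servings → $1.97.
lentils + chickpeas: the both-tight solution has a negative serving — not a feasible corner.
Cheapest feasible corner: $1.73.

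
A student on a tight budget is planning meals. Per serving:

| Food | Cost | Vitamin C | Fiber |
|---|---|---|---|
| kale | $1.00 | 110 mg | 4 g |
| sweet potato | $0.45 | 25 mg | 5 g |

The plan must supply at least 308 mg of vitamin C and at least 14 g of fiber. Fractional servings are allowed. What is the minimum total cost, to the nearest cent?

This is a tiny linear program; its minimum lies at a vertex of the feasible set. List the vertices and price them.
kale only: max(308/110, 14/4) = 3.5 servings → $3.50.
sweet potato only: max(308/25, 14/5) = 12.32 servings → $5.54.
kale + sweet potato with both tight: 2.644 servings and 0.6844 servings → $2.95.
Cheapest feasible corner: $2.95.

$2.95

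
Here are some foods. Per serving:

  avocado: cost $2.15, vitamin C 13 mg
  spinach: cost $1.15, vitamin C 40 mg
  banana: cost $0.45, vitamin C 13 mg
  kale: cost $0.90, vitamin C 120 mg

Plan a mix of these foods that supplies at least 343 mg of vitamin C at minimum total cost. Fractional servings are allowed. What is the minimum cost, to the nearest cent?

Cost per mg of vitamin C: kale $0.0075, spinach $0.0288, banana $0.0346, avocado $0.1654.
With no serving limits, use only kale: 343 mg / 120 mg = 2.858 servings × $0.90 = $2.57.

$2.57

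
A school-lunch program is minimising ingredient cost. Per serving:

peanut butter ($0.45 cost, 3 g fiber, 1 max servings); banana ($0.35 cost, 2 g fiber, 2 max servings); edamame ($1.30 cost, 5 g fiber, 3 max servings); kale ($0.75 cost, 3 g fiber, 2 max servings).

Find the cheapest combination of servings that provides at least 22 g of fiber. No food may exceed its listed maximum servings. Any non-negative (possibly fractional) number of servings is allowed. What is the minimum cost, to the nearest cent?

Cost per g of fiber: peanut butter $0.1500, banana $0.1750, kale $0.2500, edamame $0.2600.
Take 1 serving of peanut butter: +3.0 g fiber for $0.45 (total $0.45, still need 19.0 g).
Take 2 servings of banana: +4.0 g fiber for $0.70 (total $1.15, still need 15.0 g).
Take 2 servings of kale: +6.0 g fiber for $1.50 (total $2.65, still need 9.0 g).
Take 1.8 servings of edamame: +9.0 g fiber for $2.34 (total $4.99, still need 0.0 g).
Filling from the cheapest source first is optimal under one linear minimum: $4.99.

$4.99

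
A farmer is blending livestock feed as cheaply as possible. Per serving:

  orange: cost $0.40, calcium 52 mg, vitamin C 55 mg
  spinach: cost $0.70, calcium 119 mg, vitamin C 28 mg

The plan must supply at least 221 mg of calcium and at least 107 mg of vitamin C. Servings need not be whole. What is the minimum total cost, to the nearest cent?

At the optimum either one food covers both requirements or two foods hit both targets exactly; no other combination can be cheaper.
orange only: max(221/52, 107/55) = 4.25 servings → $1.70.
spinach only: max(221/119, 107/28) = 3.821 servings → $2.67.
orange + spinach with both tight: 1.286 servings and 1.295 servings → $1.42.
The minimum over all feasible corners is $1.42.

$1.42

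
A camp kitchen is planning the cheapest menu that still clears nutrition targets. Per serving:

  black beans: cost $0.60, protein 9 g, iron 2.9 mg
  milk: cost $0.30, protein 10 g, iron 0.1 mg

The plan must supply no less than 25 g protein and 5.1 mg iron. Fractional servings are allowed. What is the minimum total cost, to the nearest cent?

$1.32

The cheapest plan sits at a corner of the feasible region — with two constraints it uses at most two foods.
black beans only: max(25/9, 5.1/2.9) = 2.778 servings → $1.67.
milk only: max(25/10, 5.1/0.1) = 51 servings → $15.30.
black beans + milk with both tight: 1.726 servings and 0.9466 servings → $1.32.
So the least-cost plan costs $1.32.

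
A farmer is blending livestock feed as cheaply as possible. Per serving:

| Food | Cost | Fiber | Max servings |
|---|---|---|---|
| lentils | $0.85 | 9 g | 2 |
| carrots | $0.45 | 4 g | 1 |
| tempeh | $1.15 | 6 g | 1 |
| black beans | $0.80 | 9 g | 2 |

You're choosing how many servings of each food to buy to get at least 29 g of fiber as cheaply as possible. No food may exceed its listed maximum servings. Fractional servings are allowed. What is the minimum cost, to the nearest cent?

$2.64

Cost per g of fiber: black beans $0.0889, lentils $0.0944, carrots $0.1125, tempeh $0.1917.
Take 2 servings of black beans: +18.0 g fiber for $1.60 (total $1.60, still need 11.0 g).
Take 1.222 servings of lentils: +11.0 g fiber for $1.04 (total $2.64, still need 0.0 g).
Filling from the cheapest source first is optimal under one linear minimum: $2.64.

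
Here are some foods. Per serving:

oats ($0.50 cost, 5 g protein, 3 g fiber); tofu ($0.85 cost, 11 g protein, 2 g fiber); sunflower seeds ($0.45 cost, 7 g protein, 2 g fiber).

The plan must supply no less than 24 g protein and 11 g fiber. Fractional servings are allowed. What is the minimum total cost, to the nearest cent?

$2.01

With two linear requirements the optimum uses one or two foods; enumerate the corners.
oats only: max(24/5, 11/3) = 4.8 servings → $2.40.
tofu only: max(24/11, 11/2) = 5.5 servings → $4.67.
sunflower seeds only: max(24/7, 11/2) = 5.5 servings → $2.48.
oats + tofu with both tight: 3.174 servings and 0.7391 servings → $2.22.
oats + sunflower seeds with both tight: 2.636 servings and 1.545 servings → $2.01.
tofu + sunflower seeds with both targets exact would need a negative amount; discard.
The minimum over all feasible corners is $2.01.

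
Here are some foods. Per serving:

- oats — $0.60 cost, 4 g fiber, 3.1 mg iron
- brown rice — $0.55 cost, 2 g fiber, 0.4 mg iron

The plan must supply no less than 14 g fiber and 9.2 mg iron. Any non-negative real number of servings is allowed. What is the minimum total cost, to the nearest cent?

For a min-cost LP with two ≥-constraints, a basic feasible solution has at most two positive variables.
oats only: max(14/4, 9.2/3.1) = 3.5 servings → $2.10.
brown rice only: max(14/2, 9.2/0.4) = 23 servings → $12.65.
oats + brown rice with both tight: 2.783 servings and 1.435 servings → $2.46.
The minimum over all feasible corners is $2.10.

$2.10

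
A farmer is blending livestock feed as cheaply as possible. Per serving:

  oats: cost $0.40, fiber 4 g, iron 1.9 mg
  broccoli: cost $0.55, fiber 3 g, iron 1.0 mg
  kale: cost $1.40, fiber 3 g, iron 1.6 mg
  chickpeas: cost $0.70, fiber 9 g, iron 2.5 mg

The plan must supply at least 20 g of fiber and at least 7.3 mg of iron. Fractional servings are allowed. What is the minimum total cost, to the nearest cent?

$1.75

An LP optimum is at a vertex; with two nutrient constraints at most two foods are used. Check each candidate.
oats only: max(20/4, 7.3/1.9) = 5 servings → $2.00.
broccoli only: max(20/3, 7.3/1.0) = 7.3 servings → $4.01.
kale only: max(20/3, 7.3/1.6) = 6.667 servings → $9.33.
chickpeas only: max(20/9, 7.3/2.5) = 2.92 servings → $2.04.
oats + broccoli with both tight: 1.118 servings and 5.176 servings → $3.29.
oats + kale: the both-tight solution has a negative serving — not a feasible corner.
oats + chickpeas with both tight: 2.211 servings and 1.239 servings → $1.75.
broccoli + kale with both tight: 5.611 servings and 1.056 servings → $4.56.
broccoli + chickpeas with both targets exact would need a negative amount; discard.
kale + chickpeas with both tight: 2.275 servings and 1.464 servings → $4.21.
Cheapest feasible corner: $1.75.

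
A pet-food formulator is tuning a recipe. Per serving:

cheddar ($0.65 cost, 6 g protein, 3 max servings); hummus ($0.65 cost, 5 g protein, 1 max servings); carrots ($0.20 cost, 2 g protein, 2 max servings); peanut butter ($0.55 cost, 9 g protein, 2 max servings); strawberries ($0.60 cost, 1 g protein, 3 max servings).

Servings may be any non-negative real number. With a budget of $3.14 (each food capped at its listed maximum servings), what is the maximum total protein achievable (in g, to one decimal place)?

37.1 g

Protein per dollar: peanut butter 16.36, carrots 10, cheddar 9.231, hummus 7.692, strawberries 1.667.
Take 2 servings of peanut butter: spends $1.10, +18.0 g protein (running total 18.0 g).
Take 2 servings of carrots: spends $0.40, +4.0 g protein (running total 22.0 g).
Take 2.523 servings of cheddar: spends $1.64, +15.1 g protein (running total 37.1 g).
Filling greedily by protein-per-dollar is optimal for one linear limit, giving 37.1 g.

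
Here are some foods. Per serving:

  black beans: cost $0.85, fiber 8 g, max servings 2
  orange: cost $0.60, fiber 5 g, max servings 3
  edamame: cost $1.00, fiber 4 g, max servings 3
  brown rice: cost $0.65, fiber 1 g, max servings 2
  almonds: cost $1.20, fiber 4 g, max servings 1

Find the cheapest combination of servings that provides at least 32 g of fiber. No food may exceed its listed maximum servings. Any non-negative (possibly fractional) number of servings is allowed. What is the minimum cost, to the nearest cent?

Cost per g of fiber: black beans $0.1062, orange $0.1200, edamame $0.2500, almonds $0.3000, brown rice $0.6500.
Take 2 servings of black beans: +16.0 g fiber for $1.70 (total $1.70, still need 16.0 g).
Take 3 servings of orange: +15.0 g fiber for $1.80 (total $3.50, still need 1.0 g).
Take 0.25 servings of edamame: +1.0 g fiber for $0.25 (total $3.75, still need 0.0 g).
Filling from the cheapest source first is optimal under one linear minimum: $3.75.

$3.75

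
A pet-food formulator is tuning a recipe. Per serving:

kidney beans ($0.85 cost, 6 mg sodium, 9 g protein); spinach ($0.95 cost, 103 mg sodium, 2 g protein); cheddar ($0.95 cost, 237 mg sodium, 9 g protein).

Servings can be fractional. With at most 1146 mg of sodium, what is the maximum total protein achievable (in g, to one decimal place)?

Protein per mg sodium: kidney beans 1.5, cheddar 0.03797, spinach 0.01942.
With no serving limits, spend the whole sodium allowance on kidney beans: 1146 mg / 6 mg × 9 g = 1719.0 g.

1719.0 g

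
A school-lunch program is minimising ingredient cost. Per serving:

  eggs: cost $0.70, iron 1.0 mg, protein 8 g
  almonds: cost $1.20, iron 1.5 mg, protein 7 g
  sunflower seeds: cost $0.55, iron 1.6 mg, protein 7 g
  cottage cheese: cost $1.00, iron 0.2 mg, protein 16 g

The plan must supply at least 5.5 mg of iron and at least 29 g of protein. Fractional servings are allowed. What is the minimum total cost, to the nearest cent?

Two binding constraints pin down two serving amounts, so the optimal mix uses at most two foods. The candidates are each food alone (scaled to the tighter of iron/protein) and each pair with both constraints tight.
eggs only: max(5.5/1.0, 29/8) = 5.5 servings → $3.85.
almonds only: max(5.5/1.5, 29/7) = 4.143 servings → $4.97.
sunflower seeds only: max(5.5/1.6, 29/7) = 4.143 servings → $2.28.
cottage cheese only: max(5.5/0.2, 29/16) = 27.5 servings → $27.50.
eggs + almonds with both tight: 1 serving and 3 servings → $4.30.
eggs + sunflower seeds with both tight: 1.362 servings and 2.586 servings → $2.38.
eggs + cottage cheese: intersection lies outside the first quadrant.
almonds + sunflower seeds: intersection lies outside the first quadrant.
almonds + cottage cheese with both tight: 3.637 servings and 0.2212 servings → $4.59.
sunflower seeds + cottage cheese with both tight: 3.397 servings and 0.3264 servings → $2.19.
The minimum over all feasible corners is $2.19.

$2.19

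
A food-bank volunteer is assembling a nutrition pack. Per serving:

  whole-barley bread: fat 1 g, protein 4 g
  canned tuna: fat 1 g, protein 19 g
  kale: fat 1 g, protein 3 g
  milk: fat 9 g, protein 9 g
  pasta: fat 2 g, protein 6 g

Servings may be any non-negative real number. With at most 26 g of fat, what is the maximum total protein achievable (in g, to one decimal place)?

Protein per g fat: canned tuna 19, whole-barley bread 4, kale 3, pasta 3, milk 1.
With no serving limits, spend the whole fat allowance on canned tuna: 26 g / 1 g × 19 g = 494.0 g.

494.0 g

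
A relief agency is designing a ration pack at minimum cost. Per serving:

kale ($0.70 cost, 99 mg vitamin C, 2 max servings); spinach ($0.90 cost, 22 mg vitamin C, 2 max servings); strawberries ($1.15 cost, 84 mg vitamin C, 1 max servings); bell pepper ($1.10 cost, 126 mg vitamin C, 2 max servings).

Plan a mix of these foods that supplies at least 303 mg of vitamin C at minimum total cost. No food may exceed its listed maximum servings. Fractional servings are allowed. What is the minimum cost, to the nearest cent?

$2.32

Cost per mg of vitamin C: kale $0.0071, bell pepper $0.0087, strawberries $0.0137, spinach $0.0409.
Take 2 servings of kale: +198.0 mg vitamin C for $1.40 (total $1.40, still need 105.0 mg).
Take 0.8333 servings of bell pepper: +105.0 mg vitamin C for $0.92 (total $2.32, still need 0.0 mg).
Filling from the cheapest source first is optimal under one linear minimum: $2.32.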